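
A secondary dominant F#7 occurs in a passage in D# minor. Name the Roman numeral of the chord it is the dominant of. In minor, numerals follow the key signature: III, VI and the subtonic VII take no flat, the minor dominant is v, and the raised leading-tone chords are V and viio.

VI

The chord is a dominant seventh chord on F#.
A dominant resolves down a perfect fifth: F# → B. In D# minor, B is scale degree 6, i.e. VI.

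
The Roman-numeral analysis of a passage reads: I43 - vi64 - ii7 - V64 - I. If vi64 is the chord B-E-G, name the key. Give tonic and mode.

vi64 is given as B-E-G — a minor triad with root E.
vi64 on E implies E is the submediant; that puts the tonic at G, and the lowercase numeral fits major mode.

G major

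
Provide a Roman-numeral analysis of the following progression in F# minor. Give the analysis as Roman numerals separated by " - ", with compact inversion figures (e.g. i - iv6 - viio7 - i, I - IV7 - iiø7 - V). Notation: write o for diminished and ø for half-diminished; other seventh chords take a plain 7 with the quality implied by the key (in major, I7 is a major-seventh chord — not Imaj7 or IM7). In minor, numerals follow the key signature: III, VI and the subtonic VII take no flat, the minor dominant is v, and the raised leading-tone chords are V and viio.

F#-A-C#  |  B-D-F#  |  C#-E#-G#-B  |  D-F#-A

i - iv - V7 - VI

F#-A-C# has root F#, degree 1 in F# minor, so i.
B-D-F# has root B, degree 4 in F# minor, so iv.
C#-E#-G#-B: dominant seventh chord on C# = scale degree 5 → V7.
D-F#-A: major triad on D = scale degree 6 → VI.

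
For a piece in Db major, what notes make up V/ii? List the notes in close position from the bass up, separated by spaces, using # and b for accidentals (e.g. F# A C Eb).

The slash means an applied dominant: we want the dominant of ii. In Db major, ii is Eb minor, and its dominant is built on Bb.
Building a major triad on Bb gives Bb-D-F.

Bb D F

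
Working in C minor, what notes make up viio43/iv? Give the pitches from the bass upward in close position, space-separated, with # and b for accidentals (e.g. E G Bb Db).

Bb Db E G

viio43/iv is a secondary leading-tone chord. The target iv is F in C minor; the applied chord is rooted a semitone below, on E.
Building a fully diminished seventh chord on E gives E-G-Bb-Db.
The figured bass 43 indicates second inversion, placing the fifth (Bb) in the bass: Bb-Db-E-G.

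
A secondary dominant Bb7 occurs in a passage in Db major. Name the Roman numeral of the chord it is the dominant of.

The chord is a dominant seventh chord on Bb.
A dominant resolves down a perfect fifth: Bb → Eb. In Db major, Eb is scale degree 2, i.e. ii.

ii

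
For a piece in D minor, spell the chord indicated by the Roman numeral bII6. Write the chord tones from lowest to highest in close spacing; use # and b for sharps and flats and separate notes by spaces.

G Bb Eb

Scale degree 2 in D minor is E; lowering it a half step gives Eb. bII6 is the Neapolitan sixth — a major triad on the lowered second degree, here in its customary first inversion.
So the chord is Eb-G-Bb, a major triad.
With the 6 figure the chord is in first inversion; from the bass G upward in close position it reads G-Bb-Eb.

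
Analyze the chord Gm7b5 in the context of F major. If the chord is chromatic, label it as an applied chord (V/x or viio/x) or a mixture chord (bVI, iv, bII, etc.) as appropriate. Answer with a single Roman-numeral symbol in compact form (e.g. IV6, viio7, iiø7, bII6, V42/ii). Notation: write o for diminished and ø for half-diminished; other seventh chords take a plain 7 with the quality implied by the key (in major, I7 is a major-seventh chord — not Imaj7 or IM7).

iiø7

Stacked in thirds the chord is G-Bb-Db-F: a half-diminished seventh chord on G.
G is the second degree of F major. This is the half-diminished supertonic seventh, borrowed from the parallel minor.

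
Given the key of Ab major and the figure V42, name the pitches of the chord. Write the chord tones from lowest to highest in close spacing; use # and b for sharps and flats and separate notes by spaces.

In Ab major, the fifth degree is Eb, and the diatonic chord built there is a dominant seventh chord.
That chord is spelled Eb-G-Bb-Db.
With the 42 figure the chord is in third inversion; from the bass Db upward in close position it reads Db-Eb-G-Bb.

Db Eb G Bb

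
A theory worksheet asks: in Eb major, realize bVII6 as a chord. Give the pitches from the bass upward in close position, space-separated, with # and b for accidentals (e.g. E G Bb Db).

F Ab Db

bVII6 is a major triad on the lowered seventh degree (the subtonic), borrowed from the parallel minor. In Eb major that root is Db.
So the chord is Db-F-Ab, a major triad.
With the 6 figure the chord is in first inversion; from the bass F upward in close position it reads F-Ab-Db.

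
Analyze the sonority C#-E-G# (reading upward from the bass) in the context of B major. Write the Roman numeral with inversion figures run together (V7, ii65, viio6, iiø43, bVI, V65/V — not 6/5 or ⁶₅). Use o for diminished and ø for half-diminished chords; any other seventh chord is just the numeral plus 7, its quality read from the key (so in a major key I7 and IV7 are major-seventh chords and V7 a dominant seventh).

ii

The pitches C#-E-G# form a minor triad rooted on C#.
In B major, C# is the supertonic; the diatonic minor triad there is ii.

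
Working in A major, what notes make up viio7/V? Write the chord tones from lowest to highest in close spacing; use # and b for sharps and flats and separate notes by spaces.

D# F# A C

viio7/V is a secondary leading-tone chord. The target V is E in A major; the applied chord is rooted a semitone below, on D#.
Building a fully diminished seventh chord on D# gives D#-F#-A-C.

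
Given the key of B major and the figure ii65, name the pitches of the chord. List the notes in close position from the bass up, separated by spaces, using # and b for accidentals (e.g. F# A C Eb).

E G# B C#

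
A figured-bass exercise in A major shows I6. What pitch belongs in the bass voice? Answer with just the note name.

C#

I in A major has root A; the chord is A-C#-E.
The figure 6 means first inversion — the third is in the bass.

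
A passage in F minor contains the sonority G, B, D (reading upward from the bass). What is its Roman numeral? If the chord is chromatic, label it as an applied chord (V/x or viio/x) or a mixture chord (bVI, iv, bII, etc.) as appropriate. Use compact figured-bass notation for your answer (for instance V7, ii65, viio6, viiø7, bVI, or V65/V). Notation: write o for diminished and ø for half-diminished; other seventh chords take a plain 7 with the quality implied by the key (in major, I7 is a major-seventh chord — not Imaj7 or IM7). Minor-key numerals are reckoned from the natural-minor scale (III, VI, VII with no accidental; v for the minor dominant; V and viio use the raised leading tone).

V/V

The pitches G-B-D form a major triad rooted on G.
G is not a diatonic chord root with this quality in F minor, but it lies a perfect fifth above C (V), so the chord functions as an applied dominant of V.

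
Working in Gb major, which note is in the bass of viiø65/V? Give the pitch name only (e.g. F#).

Eb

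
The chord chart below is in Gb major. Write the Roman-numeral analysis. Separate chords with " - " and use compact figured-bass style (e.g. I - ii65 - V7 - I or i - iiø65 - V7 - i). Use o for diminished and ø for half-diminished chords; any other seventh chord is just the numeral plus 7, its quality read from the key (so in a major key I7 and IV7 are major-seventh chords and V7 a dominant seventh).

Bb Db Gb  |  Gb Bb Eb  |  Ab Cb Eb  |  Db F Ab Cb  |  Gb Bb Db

I6 - vi6 - ii - V7 - I

Bb-Db-Gb: major triad on Gb = scale degree 1 → I6.
Gb-Bb-Eb has root Eb, degree 6 in Gb major, so vi6.
Ab-Cb-Eb has root Ab, degree 2 in Gb major, so ii.
Db-F-Ab-Cb has root Db, degree 5 in Gb major, so V7.
Gb-Bb-Db: major triad on Gb = scale degree 1 → I.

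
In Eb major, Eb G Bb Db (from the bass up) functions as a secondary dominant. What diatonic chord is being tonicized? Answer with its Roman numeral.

IV

The chord is a dominant seventh chord on Eb.
A dominant resolves down a perfect fifth: Eb → Ab. In Eb major, Ab is scale degree 4, i.e. IV.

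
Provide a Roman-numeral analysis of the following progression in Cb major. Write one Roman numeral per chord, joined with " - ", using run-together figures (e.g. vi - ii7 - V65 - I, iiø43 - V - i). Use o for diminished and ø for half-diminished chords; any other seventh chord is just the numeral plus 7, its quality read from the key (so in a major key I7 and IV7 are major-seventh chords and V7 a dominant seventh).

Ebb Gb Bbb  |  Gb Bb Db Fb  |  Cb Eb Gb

bIII - V7 - I

Ebb-Gb-Bbb is non-diatonic — bIII, a mixture chord from Cb minor.
Gb-Bb-Db-Fb: dominant seventh chord on Gb = scale degree 5 → V7.
Cb-Eb-Gb: root Cb is the tonic; major triad there is I.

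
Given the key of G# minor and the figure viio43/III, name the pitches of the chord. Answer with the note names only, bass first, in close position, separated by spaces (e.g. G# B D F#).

The slash marks an applied leading-tone chord: viio of III. In G# minor, III is B, so the leading tone to it is A#, a half step below.
Building a fully diminished seventh chord on A# gives A#-C#-E-G.
The figured bass 43 indicates second inversion, placing the fifth (E) in the bass: E-G-A#-C#.

E G A# C#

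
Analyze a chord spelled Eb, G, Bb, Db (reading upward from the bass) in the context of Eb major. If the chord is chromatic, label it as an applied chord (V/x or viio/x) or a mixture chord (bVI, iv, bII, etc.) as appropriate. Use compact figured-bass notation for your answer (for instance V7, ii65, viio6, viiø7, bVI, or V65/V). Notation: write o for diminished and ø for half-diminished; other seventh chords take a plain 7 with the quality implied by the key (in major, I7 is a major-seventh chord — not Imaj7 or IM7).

V7/IV

Stacked in thirds the chord is Eb-G-Bb-Db: a dominant seventh chord on Eb.
Eb is not a diatonic chord root with this quality in Eb major, but it lies a perfect fifth above Ab (IV), so the chord functions as an applied dominant of IV.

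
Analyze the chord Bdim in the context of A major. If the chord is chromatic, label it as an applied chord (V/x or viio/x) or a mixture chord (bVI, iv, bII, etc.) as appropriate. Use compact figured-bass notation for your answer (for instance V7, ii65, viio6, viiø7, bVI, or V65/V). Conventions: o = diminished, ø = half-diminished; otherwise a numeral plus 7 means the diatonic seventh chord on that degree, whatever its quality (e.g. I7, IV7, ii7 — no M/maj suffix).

iio

The pitches B-D-F form a diminished triad rooted on B.
B is the second degree of A major. This is the diminished supertonic triad, borrowed from the parallel minor.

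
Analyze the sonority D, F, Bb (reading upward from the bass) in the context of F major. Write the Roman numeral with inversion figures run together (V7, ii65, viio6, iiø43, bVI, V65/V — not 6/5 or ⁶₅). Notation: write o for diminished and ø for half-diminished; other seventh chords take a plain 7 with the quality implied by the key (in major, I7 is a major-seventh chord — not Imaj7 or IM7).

The pitches Bb-D-F form a major triad rooted on Bb.
Bb is scale degree 4 in F major, and a major triad on that degree is written IV.
With D in the bass the chord is in first inversion, so the figured bass is 6.

IV6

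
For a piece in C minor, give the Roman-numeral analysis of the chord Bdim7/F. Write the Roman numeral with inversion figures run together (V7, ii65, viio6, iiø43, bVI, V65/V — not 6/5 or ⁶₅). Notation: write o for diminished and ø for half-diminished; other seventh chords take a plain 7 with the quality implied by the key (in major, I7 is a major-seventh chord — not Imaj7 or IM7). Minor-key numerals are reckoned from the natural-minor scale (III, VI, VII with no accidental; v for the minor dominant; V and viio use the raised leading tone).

viio43

Stacked in thirds the chord is B-D-F-Ab: a fully diminished seventh chord on B.
In C minor, B is the leading tone; the diatonic fully diminished seventh chord there is viio7.
With F in the bass the chord is in second inversion, so the figured bass is 43.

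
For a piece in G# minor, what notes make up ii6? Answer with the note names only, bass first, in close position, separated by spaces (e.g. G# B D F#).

Scale degree 2 in G# minor is A#; here the chord built on it is altered to a minor triad. ii6 is the minor supertonic, borrowed from the parallel major (the Dorian ii).
So the chord is A#-C#-E#, a minor triad.
With the 6 figure the chord is in first inversion; from the bass C# upward in close position it reads C#-E#-A#.

C# E# A#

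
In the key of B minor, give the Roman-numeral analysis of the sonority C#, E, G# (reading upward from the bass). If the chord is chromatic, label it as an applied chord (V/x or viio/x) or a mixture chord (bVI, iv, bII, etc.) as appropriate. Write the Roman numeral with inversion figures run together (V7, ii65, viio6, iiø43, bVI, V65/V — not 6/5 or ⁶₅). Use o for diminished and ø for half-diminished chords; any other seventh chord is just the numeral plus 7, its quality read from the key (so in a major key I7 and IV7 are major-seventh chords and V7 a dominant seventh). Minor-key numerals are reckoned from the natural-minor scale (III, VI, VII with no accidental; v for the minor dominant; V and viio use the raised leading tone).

Stacked in thirds the chord is C#-E-G#: a minor triad on C#.
C# is the second degree of B minor. This is the minor supertonic, borrowed from the parallel major (the Dorian ii).

ii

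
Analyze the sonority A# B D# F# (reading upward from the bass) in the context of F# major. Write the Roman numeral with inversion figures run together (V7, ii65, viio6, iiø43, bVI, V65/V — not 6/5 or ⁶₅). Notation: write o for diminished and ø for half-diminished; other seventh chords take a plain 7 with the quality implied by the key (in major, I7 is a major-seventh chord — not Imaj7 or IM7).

Stacked in thirds the chord is B-D#-F#-A#: a major seventh chord on B.
B is scale degree 4 in F# major, and a major seventh chord on that degree is written IV7.
With A# in the bass the chord is in third inversion, so the figured bass is 42.

IV42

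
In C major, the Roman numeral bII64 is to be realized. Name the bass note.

Ab

bII in C major has root Db; the chord is Db-F-Ab.
The figure 64 means second inversion — the fifth is in the bass.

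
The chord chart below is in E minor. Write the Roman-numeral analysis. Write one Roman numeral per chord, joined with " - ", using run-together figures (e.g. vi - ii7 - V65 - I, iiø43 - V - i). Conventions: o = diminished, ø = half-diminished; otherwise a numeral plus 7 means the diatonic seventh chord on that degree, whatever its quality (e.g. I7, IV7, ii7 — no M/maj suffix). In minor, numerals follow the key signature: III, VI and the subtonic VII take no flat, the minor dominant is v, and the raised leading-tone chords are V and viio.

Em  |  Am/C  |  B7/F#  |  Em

Em has root E, degree 1 in E minor, so i.
Am/C: minor triad on A = scale degree 4 → iv6.
B7/F# has root B, degree 5 in E minor, so V43.
Em: root E is the tonic; minor triad there is i.

i - iv6 - V43 - i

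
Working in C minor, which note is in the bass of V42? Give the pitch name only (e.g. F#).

V in C minor has root G; the chord is G-B-D-F.
The figure 42 means third inversion — the seventh is in the bass.

F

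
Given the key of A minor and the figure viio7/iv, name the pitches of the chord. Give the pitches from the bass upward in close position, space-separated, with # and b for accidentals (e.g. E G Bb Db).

C# E G Bb

viio7/iv is a secondary leading-tone chord. The target iv is D in A minor; the applied chord is rooted a semitone below, on C#.
Building a fully diminished seventh chord on C# gives C#-E-G-Bb.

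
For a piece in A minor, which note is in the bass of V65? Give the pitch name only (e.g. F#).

G#

V in A minor has root E; the chord is E-G#-B-D.
The figure 65 means first inversion — the third is in the bass.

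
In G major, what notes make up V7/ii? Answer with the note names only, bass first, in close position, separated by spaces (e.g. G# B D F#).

V7/ii is a secondary dominant — the dominant seventh of ii. ii in G major is A, so the applied chord's root is E, a perfect fifth above.
Building a dominant seventh chord on E gives E-G#-B-D.

E G# B D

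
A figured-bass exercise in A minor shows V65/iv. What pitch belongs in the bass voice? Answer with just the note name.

C#

The applied chord V65/iv is rooted on A: A-C#-E-G.
The figure 65 means first inversion — the third is in the bass.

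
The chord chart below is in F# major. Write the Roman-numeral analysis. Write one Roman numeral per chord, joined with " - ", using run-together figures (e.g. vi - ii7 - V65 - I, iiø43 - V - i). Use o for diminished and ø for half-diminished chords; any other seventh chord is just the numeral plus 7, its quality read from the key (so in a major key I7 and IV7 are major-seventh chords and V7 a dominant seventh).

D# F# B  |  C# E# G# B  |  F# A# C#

IV6 - V7 - I

D#-F#-B: root B is the subdominant; major triad there is IV6.
C#-E#-G#-B: dominant seventh chord on C# = scale degree 5 → V7.
F#-A#-C#: major triad on F# = scale degree 1 → I.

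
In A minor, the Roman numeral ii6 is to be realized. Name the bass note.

D

ii in A minor has root B; the chord is B-D-F#.
The figure 6 means first inversion — the third is in the bass.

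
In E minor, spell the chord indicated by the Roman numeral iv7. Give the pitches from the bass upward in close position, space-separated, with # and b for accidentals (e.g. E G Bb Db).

In E minor, scale degree 4 is A, and the diatonic chord built there is a minor seventh chord.
That chord is spelled A-C-E-G.

A C E G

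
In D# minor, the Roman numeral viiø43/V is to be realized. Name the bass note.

D#

The applied chord viiø43/V is rooted on G##: G##-B#-D#-F##.
The figure 43 means second inversion — the fifth is in the bass.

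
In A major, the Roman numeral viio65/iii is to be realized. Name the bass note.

The applied chord viio65/iii is rooted on B#: B#-D#-F#-A.
The figure 65 means first inversion — the third is in the bass.

D#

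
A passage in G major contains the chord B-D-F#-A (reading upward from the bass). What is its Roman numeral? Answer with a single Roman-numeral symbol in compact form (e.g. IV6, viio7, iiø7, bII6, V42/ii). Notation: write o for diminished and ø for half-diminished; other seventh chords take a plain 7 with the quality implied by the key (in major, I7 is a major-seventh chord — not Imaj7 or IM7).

iii7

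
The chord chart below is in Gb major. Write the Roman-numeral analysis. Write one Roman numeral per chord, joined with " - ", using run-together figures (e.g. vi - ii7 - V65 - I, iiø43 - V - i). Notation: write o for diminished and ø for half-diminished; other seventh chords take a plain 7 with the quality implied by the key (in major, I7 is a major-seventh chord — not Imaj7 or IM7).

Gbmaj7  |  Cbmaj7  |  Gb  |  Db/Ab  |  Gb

I7 - IV7 - I - V64 - I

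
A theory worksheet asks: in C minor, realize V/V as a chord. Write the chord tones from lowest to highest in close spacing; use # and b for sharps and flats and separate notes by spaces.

V/V is a secondary dominant — the dominant triad of V. V in C minor is G, so the applied chord's root is D, a perfect fifth above.
Building a major triad on D gives D-F#-A.

D F# A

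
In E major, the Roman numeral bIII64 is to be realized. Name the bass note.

D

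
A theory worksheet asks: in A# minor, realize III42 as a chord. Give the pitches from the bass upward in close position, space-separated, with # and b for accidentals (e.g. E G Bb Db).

In A# minor, the mediant is C#, and the diatonic chord built there is a major seventh chord.
Stacking thirds from C# gives C#-E#-G#-B#.
With the 42 figure the chord is in third inversion; from the bass B# upward in close position it reads B#-C#-E#-G#.

B# C# E# G#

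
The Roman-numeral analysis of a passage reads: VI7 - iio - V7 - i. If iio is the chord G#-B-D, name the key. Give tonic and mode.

iio is given as G#-B-D — a diminished triad with root G#.
Counting down one scale step from G# places the tonic on F#; a diminished triad on degree 2 is diatonic only in minor.

F# minor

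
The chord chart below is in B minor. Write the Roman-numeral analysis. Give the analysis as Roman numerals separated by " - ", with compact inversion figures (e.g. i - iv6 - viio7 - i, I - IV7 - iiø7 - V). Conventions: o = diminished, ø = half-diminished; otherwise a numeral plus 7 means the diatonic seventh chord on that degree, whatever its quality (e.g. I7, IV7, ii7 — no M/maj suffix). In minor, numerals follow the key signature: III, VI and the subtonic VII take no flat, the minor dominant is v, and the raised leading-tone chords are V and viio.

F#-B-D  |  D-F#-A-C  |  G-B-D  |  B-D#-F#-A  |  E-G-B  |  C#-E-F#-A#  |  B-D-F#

F#-B-D: root B is the tonic; minor triad there is i64.
D-F#-A-C: chromatic; D is V of VI, so V7/VI.
G-B-D has root G, degree 6 in B minor, so VI.
B-D#-F#-A: a dominant seventh chord on B, the applied dominant of iv → V7/iv.
E-G-B: root E is the subdominant; minor triad there is iv.
C#-E-F#-A# has root F#, degree 5 in B minor, so V43.
B-D-F#: root B is the tonic; minor triad there is i.

i64 - V7/VI - VI - V7/iv - iv - V43 - i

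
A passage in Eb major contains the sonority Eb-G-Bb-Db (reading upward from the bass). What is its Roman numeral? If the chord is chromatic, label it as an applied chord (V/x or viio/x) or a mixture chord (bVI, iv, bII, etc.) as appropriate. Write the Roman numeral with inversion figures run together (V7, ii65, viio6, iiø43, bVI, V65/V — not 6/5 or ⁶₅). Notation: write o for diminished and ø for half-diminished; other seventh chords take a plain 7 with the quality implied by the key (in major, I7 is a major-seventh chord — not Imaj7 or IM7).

Stacked in thirds the chord is Eb-G-Bb-Db: a dominant seventh chord on Eb.
Eb is not a diatonic chord root with this quality in Eb major, but it lies a perfect fifth above Ab (IV), so the chord functions as an applied dominant of IV.

V7/IV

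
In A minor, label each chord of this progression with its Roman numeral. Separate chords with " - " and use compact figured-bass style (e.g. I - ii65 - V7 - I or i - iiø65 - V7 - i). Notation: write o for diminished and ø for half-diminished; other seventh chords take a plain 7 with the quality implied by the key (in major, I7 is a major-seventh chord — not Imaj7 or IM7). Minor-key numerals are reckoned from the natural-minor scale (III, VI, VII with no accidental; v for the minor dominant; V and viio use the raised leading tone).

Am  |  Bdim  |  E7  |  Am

i - iio - V7 - i

Am: root A is the tonic; minor triad there is i.
Bdim has root B, degree 2 in A minor, so iio.
E7 has root E, degree 5 in A minor, so V7.
Am has root A, degree 1 in A minor, so i.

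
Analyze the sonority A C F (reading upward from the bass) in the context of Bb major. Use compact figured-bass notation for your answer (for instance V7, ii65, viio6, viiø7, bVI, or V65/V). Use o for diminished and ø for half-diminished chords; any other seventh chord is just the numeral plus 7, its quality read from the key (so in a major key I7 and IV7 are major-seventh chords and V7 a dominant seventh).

The pitches F-A-C form a major triad rooted on F.
In Bb major, F is the dominant; the diatonic major triad there is V.
With A in the bass the chord is in first inversion, so the figured bass is 6.

V6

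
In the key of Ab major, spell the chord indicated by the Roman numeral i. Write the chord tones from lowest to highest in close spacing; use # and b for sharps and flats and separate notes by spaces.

Scale degree 1 in Ab major is Ab; here the chord built on it is altered to a minor triad. i is the minor tonic, borrowed from the parallel minor.
So the chord is Ab-Cb-Eb.

Ab Cb Eb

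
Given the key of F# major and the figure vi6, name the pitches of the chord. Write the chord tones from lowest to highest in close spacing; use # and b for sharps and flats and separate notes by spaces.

F# A# D#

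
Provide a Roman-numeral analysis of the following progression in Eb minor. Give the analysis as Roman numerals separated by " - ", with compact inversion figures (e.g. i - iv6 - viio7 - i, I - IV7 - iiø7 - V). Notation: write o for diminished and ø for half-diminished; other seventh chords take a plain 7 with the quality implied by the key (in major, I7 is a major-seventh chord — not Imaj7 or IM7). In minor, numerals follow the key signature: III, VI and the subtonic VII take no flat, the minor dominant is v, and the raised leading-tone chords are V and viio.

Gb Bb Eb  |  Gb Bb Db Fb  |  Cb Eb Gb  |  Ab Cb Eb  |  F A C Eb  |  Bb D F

Gb-Bb-Eb has root Eb, degree 1 in Eb minor, so i6.
Gb-Bb-Db-Fb is the secondary dominant of VI (dominant seventh chord on Gb): V7/VI.
Cb-Eb-Gb: root Cb is the submediant; major triad there is VI.
Ab-Cb-Eb: minor triad on Ab = scale degree 4 → iv.
F-A-C-Eb is the secondary dominant of V (dominant seventh chord on F): V7/V.
Bb-D-F: root Bb is the dominant; major triad there is V.

i6 - V7/VI - VI - iv - V7/V - V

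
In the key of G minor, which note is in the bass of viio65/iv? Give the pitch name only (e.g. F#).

The applied chord viio65/iv is rooted on B: B-D-F-Ab.
The figure 65 means first inversion — the third is in the bass.

D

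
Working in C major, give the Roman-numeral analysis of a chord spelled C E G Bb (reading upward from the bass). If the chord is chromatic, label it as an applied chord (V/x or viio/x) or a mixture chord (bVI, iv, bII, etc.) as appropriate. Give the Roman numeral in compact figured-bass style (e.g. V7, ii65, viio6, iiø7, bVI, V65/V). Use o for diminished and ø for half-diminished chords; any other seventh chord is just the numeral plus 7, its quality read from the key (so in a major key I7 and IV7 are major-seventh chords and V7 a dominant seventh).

V7/IV

The pitches C-E-G-Bb form a dominant seventh chord rooted on C.
C is not a diatonic chord root with this quality in C major, but it lies a perfect fifth above F (IV), so the chord functions as an applied dominant of IV.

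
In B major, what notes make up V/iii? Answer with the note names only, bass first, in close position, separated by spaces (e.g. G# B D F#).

A# C## E#

V/iii is a secondary dominant — the dominant triad of iii. iii in B major is D#, so the applied chord's root is A#, a perfect fifth above.
Building a major triad on A# gives A#-C##-E#.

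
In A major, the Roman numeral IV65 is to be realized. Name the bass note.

IV in A major has root D; the chord is D-F#-A-C#.
The figure 65 means first inversion — the third is in the bass.

F#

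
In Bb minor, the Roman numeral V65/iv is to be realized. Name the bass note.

The applied chord V65/iv is rooted on Bb: Bb-D-F-Ab.
The figure 65 means first inversion — the third is in the bass.

D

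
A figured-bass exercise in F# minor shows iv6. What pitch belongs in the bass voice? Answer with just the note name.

D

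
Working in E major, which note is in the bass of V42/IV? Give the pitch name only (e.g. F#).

D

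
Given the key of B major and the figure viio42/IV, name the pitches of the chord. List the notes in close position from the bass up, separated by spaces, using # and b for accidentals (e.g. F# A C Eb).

C D# F# A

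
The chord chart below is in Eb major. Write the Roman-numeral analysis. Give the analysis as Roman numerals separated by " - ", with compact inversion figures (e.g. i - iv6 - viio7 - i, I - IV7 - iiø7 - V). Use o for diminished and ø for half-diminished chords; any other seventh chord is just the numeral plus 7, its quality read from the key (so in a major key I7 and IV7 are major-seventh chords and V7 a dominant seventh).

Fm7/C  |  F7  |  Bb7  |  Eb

Fm7/C has root F, degree 2 in Eb major, so ii43.
F7: chromatic; F is V of V, so V7/V.
Bb7: dominant seventh chord on Bb = scale degree 5 → V7.
Eb has root Eb, degree 1 in Eb major, so I.

ii43 - V7/V - V7 - I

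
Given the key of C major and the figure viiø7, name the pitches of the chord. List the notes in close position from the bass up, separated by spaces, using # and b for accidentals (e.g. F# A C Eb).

The numeral's case and figure indicate a half-diminished seventh chord. In C major its root, the seventh degree, is B.
Stacking thirds from B gives B-D-F-A.

B D F A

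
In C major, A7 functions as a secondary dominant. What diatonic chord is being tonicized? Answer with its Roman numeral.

The chord is a dominant seventh chord on A.
A dominant resolves down a perfect fifth: A → D. In C major, D is scale degree 2, i.e. ii.

ii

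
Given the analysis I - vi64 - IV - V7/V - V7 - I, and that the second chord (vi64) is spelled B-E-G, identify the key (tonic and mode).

The chord Em/B is a minor triad rooted on E; its label is vi64.
If E is scale degree 6 and the mode makes that degree carry a minor triad, the tonic is G and the mode is major.

G major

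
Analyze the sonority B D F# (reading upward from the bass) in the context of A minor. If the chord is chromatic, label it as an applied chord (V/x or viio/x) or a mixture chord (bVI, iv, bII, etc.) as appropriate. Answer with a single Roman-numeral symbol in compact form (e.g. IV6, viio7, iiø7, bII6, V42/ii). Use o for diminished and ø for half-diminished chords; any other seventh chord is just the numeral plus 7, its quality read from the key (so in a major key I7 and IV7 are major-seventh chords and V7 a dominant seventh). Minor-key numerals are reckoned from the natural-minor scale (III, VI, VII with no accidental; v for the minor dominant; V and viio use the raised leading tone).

ii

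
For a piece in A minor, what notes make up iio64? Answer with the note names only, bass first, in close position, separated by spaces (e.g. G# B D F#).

F B D

The numeral's case and figure indicate a diminished triad. In A minor its root, the second degree, is B.
Stacking thirds from B gives B-D-F.
With the 64 figure the chord is in second inversion; from the bass F upward in close position it reads F-B-D.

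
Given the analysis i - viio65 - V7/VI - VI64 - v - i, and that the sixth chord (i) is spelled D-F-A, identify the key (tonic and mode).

D minor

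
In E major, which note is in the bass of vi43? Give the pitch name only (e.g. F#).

G#

vi in E major has root C#; the chord is C#-E-G#-B.
The figure 43 means second inversion — the fifth is in the bass.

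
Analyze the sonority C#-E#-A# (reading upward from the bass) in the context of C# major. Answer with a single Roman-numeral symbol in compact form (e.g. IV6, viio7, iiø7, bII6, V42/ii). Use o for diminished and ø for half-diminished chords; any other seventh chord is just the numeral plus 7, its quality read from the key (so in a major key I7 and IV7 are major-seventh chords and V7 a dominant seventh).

vi6

The pitches A#-C#-E# form a minor triad rooted on A#.
A# is scale degree 6 in C# major, and a minor triad on that degree is written vi.
With C# in the bass the chord is in first inversion, so the figured bass is 6.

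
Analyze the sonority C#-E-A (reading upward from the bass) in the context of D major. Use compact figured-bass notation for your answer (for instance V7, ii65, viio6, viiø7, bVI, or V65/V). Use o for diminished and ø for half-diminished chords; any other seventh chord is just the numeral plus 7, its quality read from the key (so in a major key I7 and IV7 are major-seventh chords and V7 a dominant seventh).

V6

The pitches A-C#-E form a major triad rooted on A.
A is scale degree 5 in D major, and a major triad on that degree is written V.
With C# in the bass the chord is in first inversion, so the figured bass is 6.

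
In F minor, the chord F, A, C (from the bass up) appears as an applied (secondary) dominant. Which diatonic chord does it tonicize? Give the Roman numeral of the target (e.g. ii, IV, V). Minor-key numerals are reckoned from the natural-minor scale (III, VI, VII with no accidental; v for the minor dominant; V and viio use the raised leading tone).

iv

The chord is a major triad on F.
A dominant resolves down a perfect fifth: F → Bb. In F minor, Bb is scale degree 4, i.e. iv.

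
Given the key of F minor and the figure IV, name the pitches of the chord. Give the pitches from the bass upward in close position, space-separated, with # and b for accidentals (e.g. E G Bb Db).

IV is the major subdominant, borrowed from the parallel major. In F minor that root is Bb.
So the chord is Bb-D-F.

Bb D F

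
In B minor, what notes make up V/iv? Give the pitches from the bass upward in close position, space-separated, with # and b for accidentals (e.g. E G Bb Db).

V/iv is a secondary dominant — the dominant triad of iv. iv in B minor is E, so the applied chord's root is B, a perfect fifth above.
Building a major triad on B gives B-D#-F#.

B D# F#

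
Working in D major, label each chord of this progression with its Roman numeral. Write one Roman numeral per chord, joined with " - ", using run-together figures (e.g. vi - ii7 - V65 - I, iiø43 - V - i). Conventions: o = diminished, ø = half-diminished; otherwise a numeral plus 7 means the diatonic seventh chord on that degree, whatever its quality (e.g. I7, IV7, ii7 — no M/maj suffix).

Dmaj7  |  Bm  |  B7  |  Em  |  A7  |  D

I7 - vi - V7/ii - ii - V7 - I

Dmaj7: major seventh chord on D = scale degree 1 → I7.
Bm: root B is the submediant; minor triad there is vi.
B7: a dominant seventh chord on B, the applied dominant of ii → V7/ii.
Em: minor triad on E = scale degree 2 → ii.
A7: dominant seventh chord on A = scale degree 5 → V7.
D: root D is the tonic; major triad there is I.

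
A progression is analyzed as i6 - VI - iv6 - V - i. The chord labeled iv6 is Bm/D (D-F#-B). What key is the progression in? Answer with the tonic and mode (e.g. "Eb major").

The anchor chord is a minor triad on B, labeled iv6.
iv6 on B implies B is the subdominant; that puts the tonic at F#, and the lowercase numeral fits minor mode.

F# minor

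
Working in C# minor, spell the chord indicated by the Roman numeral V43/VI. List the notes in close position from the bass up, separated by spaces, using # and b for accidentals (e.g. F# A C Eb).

B D E G#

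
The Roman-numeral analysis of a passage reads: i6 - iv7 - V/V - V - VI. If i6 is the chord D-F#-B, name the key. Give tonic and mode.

B minor

i6 is given as D-F#-B — a minor triad with root B.
If B is scale degree 1 and the mode makes that degree carry a minor triad, the tonic is B and the mode is minor.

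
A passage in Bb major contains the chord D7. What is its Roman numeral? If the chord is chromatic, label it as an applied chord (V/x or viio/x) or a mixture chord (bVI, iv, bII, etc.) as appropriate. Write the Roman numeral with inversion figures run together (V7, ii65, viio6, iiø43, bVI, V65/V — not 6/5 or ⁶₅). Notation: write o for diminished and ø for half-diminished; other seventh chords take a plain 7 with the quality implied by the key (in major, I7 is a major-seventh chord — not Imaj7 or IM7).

V7/vi

Stacked in thirds the chord is D-F#-A-C: a dominant seventh chord on D.
D is not a diatonic chord root with this quality in Bb major, but it lies a perfect fifth above G (vi), so the chord functions as an applied dominant of vi.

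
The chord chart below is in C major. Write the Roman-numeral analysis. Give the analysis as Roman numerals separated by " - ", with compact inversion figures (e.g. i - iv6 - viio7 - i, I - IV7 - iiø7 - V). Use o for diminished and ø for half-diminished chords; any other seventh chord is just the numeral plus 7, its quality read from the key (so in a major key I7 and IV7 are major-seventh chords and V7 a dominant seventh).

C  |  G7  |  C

C has root C, degree 1 in C major, so I.
G7 has root G, degree 5 in C major, so V7.
C: major triad on C = scale degree 1 → I.

I - V7 - I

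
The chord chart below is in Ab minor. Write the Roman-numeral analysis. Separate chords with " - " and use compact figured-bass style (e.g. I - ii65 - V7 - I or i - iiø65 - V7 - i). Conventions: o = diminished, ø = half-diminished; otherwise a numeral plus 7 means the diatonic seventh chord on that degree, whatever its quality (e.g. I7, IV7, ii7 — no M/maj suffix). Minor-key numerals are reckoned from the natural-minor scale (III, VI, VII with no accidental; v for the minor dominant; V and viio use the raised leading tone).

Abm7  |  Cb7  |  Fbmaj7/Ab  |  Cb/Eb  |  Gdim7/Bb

i7 - V7/VI - VI65 - III6 - viio65

Abm7: root Ab is the tonic; minor seventh chord there is i7.
Cb7: chromatic; Cb is V of VI, so V7/VI.
Fbmaj7/Ab has root Fb, degree 6 in Ab minor, so VI65.
Cb/Eb has root Cb, degree 3 in Ab minor, so III6.
Gdim7/Bb has root G, degree 7 in Ab minor, so viio65.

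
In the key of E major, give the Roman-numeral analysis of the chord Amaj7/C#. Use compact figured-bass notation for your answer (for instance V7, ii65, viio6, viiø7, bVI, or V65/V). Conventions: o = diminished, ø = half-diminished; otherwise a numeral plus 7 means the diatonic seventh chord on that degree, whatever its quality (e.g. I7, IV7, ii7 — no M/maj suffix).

IV65

Stacked in thirds the chord is A-C#-E-G#: a major seventh chord on A.
In E major, A is the subdominant; the diatonic major seventh chord there is IV7.
With C# in the bass the chord is in first inversion, so the figured bass is 65.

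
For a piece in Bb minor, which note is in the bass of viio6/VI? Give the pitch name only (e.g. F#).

Ab

The applied chord viio6/VI is rooted on F: F-Ab-Cb.
The figure 6 means first inversion — the third is in the bass.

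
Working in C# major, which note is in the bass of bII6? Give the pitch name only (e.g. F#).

bII in C# major has root D; the chord is D-F#-A.
The figure 6 means first inversion — the third is in the bass.

F#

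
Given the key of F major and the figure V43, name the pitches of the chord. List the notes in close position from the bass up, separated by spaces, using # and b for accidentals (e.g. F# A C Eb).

The numeral's case and figure indicate a dominant seventh chord. In F major its root, scale degree 5, is C.
That chord is spelled C-E-G-Bb.
With the 43 figure the chord is in second inversion; from the bass G upward in close position it reads G-Bb-C-E.

G Bb C E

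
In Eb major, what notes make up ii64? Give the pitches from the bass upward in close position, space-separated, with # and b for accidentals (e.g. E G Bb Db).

C F Ab

The numeral's case and figure indicate a minor triad. In Eb major its root, scale degree 2, is F.
That chord is spelled F-Ab-C.
The figured bass 64 indicates second inversion, placing the fifth (C) in the bass: C-F-Ab.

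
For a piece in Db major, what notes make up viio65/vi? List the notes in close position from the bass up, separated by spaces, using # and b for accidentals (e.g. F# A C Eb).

viio65/vi is a secondary leading-tone chord. The target vi is Bb in Db major; the applied chord is rooted a semitone below, on A.
Building a fully diminished seventh chord on A gives A-C-Eb-Gb.
With the 65 figure the chord is in first inversion; from the bass C upward in close position it reads C-Eb-Gb-A.

C Eb Gb A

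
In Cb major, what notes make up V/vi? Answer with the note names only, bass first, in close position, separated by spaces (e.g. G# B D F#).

Eb G Bb

V/vi is a secondary dominant — the dominant triad of vi. vi in Cb major is Ab, so the applied chord's root is Eb, a perfect fifth above.
Building a major triad on Eb gives Eb-G-Bb.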